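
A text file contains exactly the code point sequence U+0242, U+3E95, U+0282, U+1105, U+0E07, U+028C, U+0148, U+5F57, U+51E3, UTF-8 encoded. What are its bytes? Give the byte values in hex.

C9 82 E3 BA 95 CA 82 E1 84 85 E0 B8 87 CA 8C C5 88 E5 BD 97 E5 87 A3

U+0242: 2-byte form → C9 82.
U+3E95: 3-byte form → E3 BA 95.
U+0282: 2-byte form → CA 82.
U+1105: 3-byte form → E1 84 85.
U+0E07: 3-byte form → E0 B8 87.
U+028C: 2-byte form → CA 8C.
U+0148: 2-byte form → C5 88.
U+5F57: 3-byte form → E5 BD 97.
U+51E3: 3-byte form → E5 87 A3.
Concatenated (23 bytes): C9 82 E3 BA 95 CA 82 E1 84 85 E0 B8 87 CA 8C C5 88 E5 BD 97 E5 87 A3.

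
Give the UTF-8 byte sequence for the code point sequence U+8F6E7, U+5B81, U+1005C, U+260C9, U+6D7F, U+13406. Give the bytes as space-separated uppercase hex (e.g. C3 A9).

F2 8F 9B A7 E5 AE 81 F0 90 81 9C F0 A6 83 89 E6 B5 BF F0 93 90 86

U+8F6E7: 4-byte form → F2 8F 9B A7.
U+5B81: 3-byte form → E5 AE 81.
U+1005C: 4-byte form → F0 90 81 9C.
U+260C9: 4-byte form → F0 A6 83 89.
U+6D7F: 3-byte form → E6 B5 BF.
U+13406: 4-byte form → F0 93 90 86.
Concatenated (22 bytes): F2 8F 9B A7 E5 AE 81 F0 90 81 9C F0 A6 83 89 E6 B5 BF F0 93 90 86.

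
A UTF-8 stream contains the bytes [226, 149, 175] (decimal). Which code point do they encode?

U+256F

Leading byte 0xE2 = 11100010 matches 1110xxxx → 3-byte sequence.
Byte 1: 0xE2 = 11100010, payload 0010 (4 bits).
Byte 2: 0x95 = 10010101 (10xxxxxx ✓), payload 010101.
Byte 3: 0xAF = 10101111 (10xxxxxx ✓), payload 101111.
Concatenate: 0010010101101111 = 0x256F (16 bits → U+256F).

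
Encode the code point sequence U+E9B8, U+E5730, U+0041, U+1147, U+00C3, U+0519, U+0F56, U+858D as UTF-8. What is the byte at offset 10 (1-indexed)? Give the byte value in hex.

0x85

1-indexed offset 10 is 0-indexed offset 9.
U+E9B8 → 3-byte form EE A6 B8 at offsets 0–2.
U+E5730 → 4-byte form F3 A5 9C B0 at offsets 3–6.
U+0041 → 1-byte form 41 at offsets 7–7.
U+1147 → 3-byte form E1 85 87 at offsets 8–10.
Offset 9 falls in char 4's range; it's byte 2 of E1 85 87 = 0x85.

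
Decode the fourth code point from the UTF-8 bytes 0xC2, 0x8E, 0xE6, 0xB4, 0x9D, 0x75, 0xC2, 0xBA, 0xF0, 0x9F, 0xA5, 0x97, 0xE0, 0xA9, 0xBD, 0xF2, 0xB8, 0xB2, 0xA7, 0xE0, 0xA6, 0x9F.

U+00BA

Offset 0: leading byte 0xC2 = 11000010 → 2-byte char #1 = C2 8E.
Offset 2: leading byte 0xE6 = 11100110 → 3-byte char #2 = E6 B4 9D.
Offset 5: leading byte 0x75 = 01110101 → 1-byte char #3 = 75.
Offset 6: leading byte 0xC2 = 11000010 → 2-byte char #4 = C2 BA.
Leading byte 0xC2 = 11000010 matches 110xxxxx → 2-byte sequence.
Byte 1: 0xC2 = 11000010, payload 00010 (5 bits).
Byte 2: 0xBA = 10111010 (10xxxxxx ✓), payload 111010.
Concatenate: 00010111010 = 0xBA (11 bits → U+00BA).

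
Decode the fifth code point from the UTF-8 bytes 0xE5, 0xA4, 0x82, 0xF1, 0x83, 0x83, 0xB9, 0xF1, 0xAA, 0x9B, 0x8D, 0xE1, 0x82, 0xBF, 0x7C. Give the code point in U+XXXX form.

U+007C

Offset 0: leading byte 0xE5 = 11100101 → 3-byte char #1 = E5 A4 82.
Offset 3: leading byte 0xF1 = 11110001 → 4-byte char #2 = F1 83 83 B9.
Offset 7: leading byte 0xF1 = 11110001 → 4-byte char #3 = F1 AA 9B 8D.
Offset 11: leading byte 0xE1 = 11100001 → 3-byte char #4 = E1 82 BF.
Offset 14: leading byte 0x7C = 01111100 → 1-byte char #5 = 7C.
Leading byte 0x7C = 01111100 matches 0xxxxxxx → 1-byte sequence.
Byte 1: 0x7C = 01111100, payload 1111100 (7 bits).
Concatenate: 1111100 = 0x7C (7 bits → U+007C).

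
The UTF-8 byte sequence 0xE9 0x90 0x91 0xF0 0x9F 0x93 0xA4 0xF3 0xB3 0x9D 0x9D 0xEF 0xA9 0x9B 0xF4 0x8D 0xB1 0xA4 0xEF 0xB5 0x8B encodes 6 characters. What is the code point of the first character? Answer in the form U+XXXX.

U+9411

Offset 0: leading byte 0xE9 = 11101001 → 3-byte char #1 = E9 90 91.
Leading byte 0xE9 = 11101001 matches 1110xxxx → 3-byte sequence.
Byte 1: 0xE9 = 11101001, payload 1001 (4 bits).
Byte 2: 0x90 = 10010000 (10xxxxxx ✓), payload 010000.
Byte 3: 0x91 = 10010001 (10xxxxxx ✓), payload 010001.
Concatenate: 1001010000010001 = 0x9411 (16 bits → U+9411).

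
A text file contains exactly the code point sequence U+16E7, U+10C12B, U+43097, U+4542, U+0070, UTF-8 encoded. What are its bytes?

U+16E7: 3-byte form → E1 9B A7.
U+10C12B: 4-byte form → F4 8C 84 AB.
U+43097: 4-byte form → F1 83 82 97.
U+4542: 3-byte form → E4 95 82.
U+0070: 1-byte form → 70.
Concatenated (15 bytes): E1 9B A7 F4 8C 84 AB F1 83 82 97 E4 95 82 70.

E1 9B A7 F4 8C 84 AB F1 83 82 97 E4 95 82 70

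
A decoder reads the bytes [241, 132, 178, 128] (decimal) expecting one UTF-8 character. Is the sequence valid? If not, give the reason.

valid

Leading byte 0xF1 = 11110001 → 4-byte form.
Continuation bytes 0x84=10000100, 0xB2=10110010, 0x80=10000000 all match 10xxxxxx.
Decoded value 0x44C80 is ≥ 0x10000 (shortest form) and not a surrogate.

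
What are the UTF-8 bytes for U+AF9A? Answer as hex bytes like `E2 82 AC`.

EA BE 9A

U+AF9A = 0xAF9A = 44954 decimal. In range U+0800–U+FFFF → 3-byte form: 1110xxxx 10xxxxxx 10xxxxxx.
Binary (16 bits): 1010111110011010.
Split 4+6+6: 1010 | 111110 | 011010.
Byte 1: 11101010 = 0xEA.
Byte 2: 10111110 = 0xBE.
Byte 3: 10011010 = 0x9A.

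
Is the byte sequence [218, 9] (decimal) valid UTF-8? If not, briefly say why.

Leading byte 0xDA = 11011010 → 2-byte form.
Byte 2 is 0x09 = 00001001, which is not 10xxxxxx — expected a continuation byte.

invalid (non-continuation byte where continuation expected)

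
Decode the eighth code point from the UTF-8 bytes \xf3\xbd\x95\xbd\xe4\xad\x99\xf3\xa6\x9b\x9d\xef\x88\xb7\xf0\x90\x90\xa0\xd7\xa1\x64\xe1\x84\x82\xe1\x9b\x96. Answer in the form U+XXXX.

Offset 0: leading byte 0xF3 = 11110011 → 4-byte char #1 = F3 BD 95 BD.
Offset 4: leading byte 0xE4 = 11100100 → 3-byte char #2 = E4 AD 99.
Offset 7: leading byte 0xF3 = 11110011 → 4-byte char #3 = F3 A6 9B 9D.
Offset 11: leading byte 0xEF = 11101111 → 3-byte char #4 = EF 88 B7.
Offset 14: leading byte 0xF0 = 11110000 → 4-byte char #5 = F0 90 90 A0.
Offset 18: leading byte 0xD7 = 11010111 → 2-byte char #6 = D7 A1.
Offset 20: leading byte 0x64 = 01100100 → 1-byte char #7 = 64.
Offset 21: leading byte 0xE1 = 11100001 → 3-byte char #8 = E1 84 82.
Leading byte 0xE1 = 11100001 matches 1110xxxx → 3-byte sequence.
Byte 1: 0xE1 = 11100001, payload 0001 (4 bits).
Byte 2: 0x84 = 10000100 (10xxxxxx ✓), payload 000100.
Byte 3: 0x82 = 10000010 (10xxxxxx ✓), payload 000010.
Concatenate: 0001000100000010 = 0x1102 (16 bits → U+1102).

U+1102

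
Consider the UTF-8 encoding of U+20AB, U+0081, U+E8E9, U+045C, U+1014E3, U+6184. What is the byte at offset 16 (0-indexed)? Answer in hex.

U+20AB → 3-byte form E2 82 AB at offsets 0–2.
U+0081 → 2-byte form C2 81 at offsets 3–4.
U+E8E9 → 3-byte form EE A3 A9 at offsets 5–7.
U+045C → 2-byte form D1 9C at offsets 8–9.
U+1014E3 → 4-byte form F4 81 93 A3 at offsets 10–13.
U+6184 → 3-byte form E6 86 84 at offsets 14–16.
Offset 16 falls in char 6's range; it's byte 3 of E6 86 84 = 0x84.

0x84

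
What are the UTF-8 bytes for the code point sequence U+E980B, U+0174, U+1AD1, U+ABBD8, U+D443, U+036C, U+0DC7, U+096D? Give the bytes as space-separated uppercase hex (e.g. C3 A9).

U+E980B: 4-byte form → F3 A9 A0 8B.
U+0174: 2-byte form → C5 B4.
U+1AD1: 3-byte form → E1 AB 91.
U+ABBD8: 4-byte form → F2 AB AF 98.
U+D443: 3-byte form → ED 91 83.
U+036C: 2-byte form → CD AC.
U+0DC7: 3-byte form → E0 B7 87.
U+096D: 3-byte form → E0 A5 AD.
Concatenated (24 bytes): F3 A9 A0 8B C5 B4 E1 AB 91 F2 AB AF 98 ED 91 83 CD AC E0 B7 87 E0 A5 AD.

F3 A9 A0 8B C5 B4 E1 AB 91 F2 AB AF 98 ED 91 83 CD AC E0 B7 87 E0 A5 AD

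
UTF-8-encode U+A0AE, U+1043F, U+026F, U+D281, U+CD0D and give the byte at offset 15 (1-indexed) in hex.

1-indexed offset 15 is 0-indexed offset 14.
U+A0AE → 3-byte form EA 82 AE at offsets 0–2.
U+1043F → 4-byte form F0 90 90 BF at offsets 3–6.
U+026F → 2-byte form C9 AF at offsets 7–8.
U+D281 → 3-byte form ED 8A 81 at offsets 9–11.
U+CD0D → 3-byte form EC B4 8D at offsets 12–14.
Offset 14 falls in char 5's range; it's byte 3 of EC B4 8D = 0x8D.

0x8D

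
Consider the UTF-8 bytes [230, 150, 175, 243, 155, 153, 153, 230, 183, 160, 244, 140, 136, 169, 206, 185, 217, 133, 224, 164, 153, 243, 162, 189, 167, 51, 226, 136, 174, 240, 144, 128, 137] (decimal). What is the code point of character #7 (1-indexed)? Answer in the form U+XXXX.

U+0919

Offset 0: leading byte 0xE6 = 11100110 → 3-byte char #1 = E6 96 AF.
Offset 3: leading byte 0xF3 = 11110011 → 4-byte char #2 = F3 9B 99 99.
Offset 7: leading byte 0xE6 = 11100110 → 3-byte char #3 = E6 B7 A0.
Offset 10: leading byte 0xF4 = 11110100 → 4-byte char #4 = F4 8C 88 A9.
Offset 14: leading byte 0xCE = 11001110 → 2-byte char #5 = CE B9.
Offset 16: leading byte 0xD9 = 11011001 → 2-byte char #6 = D9 85.
Offset 18: leading byte 0xE0 = 11100000 → 3-byte char #7 = E0 A4 99.
Leading byte 0xE0 = 11100000 matches 1110xxxx → 3-byte sequence.
Byte 1: 0xE0 = 11100000, payload 0000 (4 bits).
Byte 2: 0xA4 = 10100100 (10xxxxxx ✓), payload 100100.
Byte 3: 0x99 = 10011001 (10xxxxxx ✓), payload 011001.
Concatenate: 0000100100011001 = 0x919 (16 bits → U+0919).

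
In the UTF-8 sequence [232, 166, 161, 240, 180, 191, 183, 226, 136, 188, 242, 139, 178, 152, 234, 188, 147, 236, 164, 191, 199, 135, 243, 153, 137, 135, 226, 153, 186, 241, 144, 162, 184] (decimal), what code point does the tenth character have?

Offset 0: leading byte 0xE8 = 11101000 → 3-byte char #1 = E8 A6 A1.
Offset 3: leading byte 0xF0 = 11110000 → 4-byte char #2 = F0 B4 BF B7.
Offset 7: leading byte 0xE2 = 11100010 → 3-byte char #3 = E2 88 BC.
Offset 10: leading byte 0xF2 = 11110010 → 4-byte char #4 = F2 8B B2 98.
Offset 14: leading byte 0xEA = 11101010 → 3-byte char #5 = EA BC 93.
Offset 17: leading byte 0xEC = 11101100 → 3-byte char #6 = EC A4 BF.
Offset 20: leading byte 0xC7 = 11000111 → 2-byte char #7 = C7 87.
Offset 22: leading byte 0xF3 = 11110011 → 4-byte char #8 = F3 99 89 87.
Offset 26: leading byte 0xE2 = 11100010 → 3-byte char #9 = E2 99 BA.
Offset 29: leading byte 0xF1 = 11110001 → 4-byte char #10 = F1 90 A2 B8.
Leading byte 0xF1 = 11110001 matches 11110xxx → 4-byte sequence.
Byte 1: 0xF1 = 11110001, payload 001 (3 bits).
Byte 2: 0x90 = 10010000 (10xxxxxx ✓), payload 010000.
Byte 3: 0xA2 = 10100010 (10xxxxxx ✓), payload 100010.
Byte 4: 0xB8 = 10111000 (10xxxxxx ✓), payload 111000.
Concatenate: 001010000100010111000 = 0x508B8 (21 bits → U+508B8).

U+508B8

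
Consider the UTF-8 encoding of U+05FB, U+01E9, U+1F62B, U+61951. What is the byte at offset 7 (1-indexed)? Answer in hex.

0x98

1-indexed offset 7 is 0-indexed offset 6.
U+05FB → 2-byte form D7 BB at offsets 0–1.
U+01E9 → 2-byte form C7 A9 at offsets 2–3.
U+1F62B → 4-byte form F0 9F 98 AB at offsets 4–7.
Offset 6 falls in char 3's range; it's byte 3 of F0 9F 98 AB = 0x98.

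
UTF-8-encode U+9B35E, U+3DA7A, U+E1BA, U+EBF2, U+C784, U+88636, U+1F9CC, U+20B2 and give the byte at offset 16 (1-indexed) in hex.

0x9E

1-indexed offset 16 is 0-indexed offset 15.
U+9B35E → 4-byte form F2 9B 8D 9E at offsets 0–3.
U+3DA7A → 4-byte form F0 BD A9 BA at offsets 4–7.
U+E1BA → 3-byte form EE 86 BA at offsets 8–10.
U+EBF2 → 3-byte form EE AF B2 at offsets 11–13.
U+C784 → 3-byte form EC 9E 84 at offsets 14–16.
Offset 15 falls in char 5's range; it's byte 2 of EC 9E 84 = 0x9E.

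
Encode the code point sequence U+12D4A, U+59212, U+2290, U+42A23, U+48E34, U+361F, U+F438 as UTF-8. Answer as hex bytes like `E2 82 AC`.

F0 92 B5 8A F1 99 88 92 E2 8A 90 F1 82 A8 A3 F1 88 B8 B4 E3 98 9F EF 90 B8

U+12D4A: 4-byte form → F0 92 B5 8A.
U+59212: 4-byte form → F1 99 88 92.
U+2290: 3-byte form → E2 8A 90.
U+42A23: 4-byte form → F1 82 A8 A3.
U+48E34: 4-byte form → F1 88 B8 B4.
U+361F: 3-byte form → E3 98 9F.
U+F438: 3-byte form → EF 90 B8.
Concatenated (25 bytes): F0 92 B5 8A F1 99 88 92 E2 8A 90 F1 82 A8 A3 F1 88 B8 B4 E3 98 9F EF 90 B8.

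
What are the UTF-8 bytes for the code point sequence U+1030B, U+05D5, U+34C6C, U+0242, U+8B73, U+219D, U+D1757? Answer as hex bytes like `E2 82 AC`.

F0 90 8C 8B D7 95 F0 B4 B1 AC C9 82 E8 AD B3 E2 86 9D F3 91 9D 97

U+1030B: 4-byte form → F0 90 8C 8B.
U+05D5: 2-byte form → D7 95.
U+34C6C: 4-byte form → F0 B4 B1 AC.
U+0242: 2-byte form → C9 82.
U+8B73: 3-byte form → E8 AD B3.
U+219D: 3-byte form → E2 86 9D.
U+D1757: 4-byte form → F3 91 9D 97.
Concatenated (22 bytes): F0 90 8C 8B D7 95 F0 B4 B1 AC C9 82 E8 AD B3 E2 86 9D F3 91 9D 97.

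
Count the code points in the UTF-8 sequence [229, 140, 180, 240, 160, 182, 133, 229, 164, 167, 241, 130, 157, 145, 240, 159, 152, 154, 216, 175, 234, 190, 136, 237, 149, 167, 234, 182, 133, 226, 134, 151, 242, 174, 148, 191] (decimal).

11

Byte at offset 0: 0xE5 = 11100101 → 3-byte char (#1). Advance 3.
Byte at offset 3: 0xF0 = 11110000 → 4-byte char (#2). Advance 4.
Byte at offset 7: 0xE5 = 11100101 → 3-byte char (#3). Advance 3.
Byte at offset 10: 0xF1 = 11110001 → 4-byte char (#4). Advance 4.
Byte at offset 14: 0xF0 = 11110000 → 4-byte char (#5). Advance 4.
Byte at offset 18: 0xD8 = 11011000 → 2-byte char (#6). Advance 2.
Byte at offset 20: 0xEA = 11101010 → 3-byte char (#7). Advance 3.
Byte at offset 23: 0xED = 11101101 → 3-byte char (#8). Advance 3.
Byte at offset 26: 0xEA = 11101010 → 3-byte char (#9). Advance 3.
Byte at offset 29: 0xE2 = 11100010 → 3-byte char (#10). Advance 3.
Byte at offset 32: 0xF2 = 11110010 → 4-byte char (#11). Advance 4.
Reached end at offset 36 after 11 code points.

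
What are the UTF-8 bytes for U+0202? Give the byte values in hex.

U+0202 = 0x202 = 514 decimal. In range U+0080–U+07FF → 2-byte form: 110xxxxx 10xxxxxx.
Binary (11 bits): 01000000010.
Split 5+6: 01000 | 000010.
Byte 1: 11001000 = 0xC8.
Byte 2: 10000010 = 0x82.

C8 82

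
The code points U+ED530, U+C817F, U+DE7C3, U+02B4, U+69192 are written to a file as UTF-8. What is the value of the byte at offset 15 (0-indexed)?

0xA9

U+ED530 → 4-byte form F3 AD 94 B0 at offsets 0–3.
U+C817F → 4-byte form F3 88 85 BF at offsets 4–7.
U+DE7C3 → 4-byte form F3 9E 9F 83 at offsets 8–11.
U+02B4 → 2-byte form CA B4 at offsets 12–13.
U+69192 → 4-byte form F1 A9 86 92 at offsets 14–17.
Offset 15 falls in char 5's range; it's byte 2 of F1 A9 86 92 = 0xA9.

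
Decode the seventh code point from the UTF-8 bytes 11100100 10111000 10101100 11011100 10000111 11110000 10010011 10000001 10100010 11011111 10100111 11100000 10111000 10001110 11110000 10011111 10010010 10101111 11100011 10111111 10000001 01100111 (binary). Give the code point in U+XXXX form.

U+3FC1

Offset 0: leading byte 0xE4 = 11100100 → 3-byte char #1 = E4 B8 AC.
Offset 3: leading byte 0xDC = 11011100 → 2-byte char #2 = DC 87.
Offset 5: leading byte 0xF0 = 11110000 → 4-byte char #3 = F0 93 81 A2.
Offset 9: leading byte 0xDF = 11011111 → 2-byte char #4 = DF A7.
Offset 11: leading byte 0xE0 = 11100000 → 3-byte char #5 = E0 B8 8E.
Offset 14: leading byte 0xF0 = 11110000 → 4-byte char #6 = F0 9F 92 AF.
Offset 18: leading byte 0xE3 = 11100011 → 3-byte char #7 = E3 BF 81.
Leading byte 0xE3 = 11100011 matches 1110xxxx → 3-byte sequence.
Byte 1: 0xE3 = 11100011, payload 0011 (4 bits).
Byte 2: 0xBF = 10111111 (10xxxxxx ✓), payload 111111.
Byte 3: 0x81 = 10000001 (10xxxxxx ✓), payload 000001.
Concatenate: 0011111111000001 = 0x3FC1 (16 bits → U+3FC1).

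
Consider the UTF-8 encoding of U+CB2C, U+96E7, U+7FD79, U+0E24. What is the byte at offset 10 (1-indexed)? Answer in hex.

0xB9

1-indexed offset 10 is 0-indexed offset 9.
U+CB2C → 3-byte form EC AC AC at offsets 0–2.
U+96E7 → 3-byte form E9 9B A7 at offsets 3–5.
U+7FD79 → 4-byte form F1 BF B5 B9 at offsets 6–9.
Offset 9 falls in char 3's range; it's byte 4 of F1 BF B5 B9 = 0xB9.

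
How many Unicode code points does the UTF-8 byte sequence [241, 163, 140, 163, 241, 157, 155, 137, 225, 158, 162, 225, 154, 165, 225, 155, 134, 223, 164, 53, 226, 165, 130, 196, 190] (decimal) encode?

9

Byte at offset 0: 0xF1 = 11110001 → 4-byte char (#1). Advance 4.
Byte at offset 4: 0xF1 = 11110001 → 4-byte char (#2). Advance 4.
Byte at offset 8: 0xE1 = 11100001 → 3-byte char (#3). Advance 3.
Byte at offset 11: 0xE1 = 11100001 → 3-byte char (#4). Advance 3.
Byte at offset 14: 0xE1 = 11100001 → 3-byte char (#5). Advance 3.
Byte at offset 17: 0xDF = 11011111 → 2-byte char (#6). Advance 2.
Byte at offset 19: 0x35 = 00110101 → 1-byte char (#7). Advance 1.
Byte at offset 20: 0xE2 = 11100010 → 3-byte char (#8). Advance 3.
Byte at offset 23: 0xC4 = 11000100 → 2-byte char (#9). Advance 2.
Reached end at offset 25 after 9 code points.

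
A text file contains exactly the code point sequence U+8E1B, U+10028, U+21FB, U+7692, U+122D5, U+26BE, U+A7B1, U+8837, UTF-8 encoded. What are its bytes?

U+8E1B: 3-byte form → E8 B8 9B.
U+10028: 4-byte form → F0 90 80 A8.
U+21FB: 3-byte form → E2 87 BB.
U+7692: 3-byte form → E7 9A 92.
U+122D5: 4-byte form → F0 92 8B 95.
U+26BE: 3-byte form → E2 9A BE.
U+A7B1: 3-byte form → EA 9E B1.
U+8837: 3-byte form → E8 A0 B7.
Concatenated (26 bytes): E8 B8 9B F0 90 80 A8 E2 87 BB E7 9A 92 F0 92 8B 95 E2 9A BE EA 9E B1 E8 A0 B7.

E8 B8 9B F0 90 80 A8 E2 87 BB E7 9A 92 F0 92 8B 95 E2 9A BE EA 9E B1 E8 A0 B7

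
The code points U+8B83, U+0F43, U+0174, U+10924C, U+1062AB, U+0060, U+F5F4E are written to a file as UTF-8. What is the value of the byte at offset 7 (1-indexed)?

0xC5

1-indexed offset 7 is 0-indexed offset 6.
U+8B83 → 3-byte form E8 AE 83 at offsets 0–2.
U+0F43 → 3-byte form E0 BD 83 at offsets 3–5.
U+0174 → 2-byte form C5 B4 at offsets 6–7.
Offset 6 falls in char 3's range; it's byte 1 of C5 B4 = 0xC5.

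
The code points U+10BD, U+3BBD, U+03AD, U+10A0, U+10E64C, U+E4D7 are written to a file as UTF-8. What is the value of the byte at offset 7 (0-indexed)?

0xAD

U+10BD → 3-byte form E1 82 BD at offsets 0–2.
U+3BBD → 3-byte form E3 AE BD at offsets 3–5.
U+03AD → 2-byte form CE AD at offsets 6–7.
Offset 7 falls in char 3's range; it's byte 2 of CE AD = 0xAD.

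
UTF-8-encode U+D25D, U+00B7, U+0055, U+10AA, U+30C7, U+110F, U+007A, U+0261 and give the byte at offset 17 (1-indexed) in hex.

1-indexed offset 17 is 0-indexed offset 16.
U+D25D → 3-byte form ED 89 9D at offsets 0–2.
U+00B7 → 2-byte form C2 B7 at offsets 3–4.
U+0055 → 1-byte form 55 at offsets 5–5.
U+10AA → 3-byte form E1 82 AA at offsets 6–8.
U+30C7 → 3-byte form E3 83 87 at offsets 9–11.
U+110F → 3-byte form E1 84 8F at offsets 12–14.
U+007A → 1-byte form 7A at offsets 15–15.
U+0261 → 2-byte form C9 A1 at offsets 16–17.
Offset 16 falls in char 8's range; it's byte 1 of C9 A1 = 0xC9.

0xC9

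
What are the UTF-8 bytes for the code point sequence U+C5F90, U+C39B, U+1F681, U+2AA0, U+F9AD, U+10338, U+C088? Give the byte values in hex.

F3 85 BE 90 EC 8E 9B F0 9F 9A 81 E2 AA A0 EF A6 AD F0 90 8C B8 EC 82 88

U+C5F90: 4-byte form → F3 85 BE 90.
U+C39B: 3-byte form → EC 8E 9B.
U+1F681: 4-byte form → F0 9F 9A 81.
U+2AA0: 3-byte form → E2 AA A0.
U+F9AD: 3-byte form → EF A6 AD.
U+10338: 4-byte form → F0 90 8C B8.
U+C088: 3-byte form → EC 82 88.
Concatenated (24 bytes): F3 85 BE 90 EC 8E 9B F0 9F 9A 81 E2 AA A0 EF A6 AD F0 90 8C B8 EC 82 88.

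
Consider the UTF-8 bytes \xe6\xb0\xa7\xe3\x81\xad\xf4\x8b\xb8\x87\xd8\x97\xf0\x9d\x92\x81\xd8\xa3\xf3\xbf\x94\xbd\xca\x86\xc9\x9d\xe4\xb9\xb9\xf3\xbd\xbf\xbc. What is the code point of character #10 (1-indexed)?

U+4E79

Offset 0: leading byte 0xE6 = 11100110 → 3-byte char #1 = E6 B0 A7.
Offset 3: leading byte 0xE3 = 11100011 → 3-byte char #2 = E3 81 AD.
Offset 6: leading byte 0xF4 = 11110100 → 4-byte char #3 = F4 8B B8 87.
Offset 10: leading byte 0xD8 = 11011000 → 2-byte char #4 = D8 97.
Offset 12: leading byte 0xF0 = 11110000 → 4-byte char #5 = F0 9D 92 81.
Offset 16: leading byte 0xD8 = 11011000 → 2-byte char #6 = D8 A3.
Offset 18: leading byte 0xF3 = 11110011 → 4-byte char #7 = F3 BF 94 BD.
Offset 22: leading byte 0xCA = 11001010 → 2-byte char #8 = CA 86.
Offset 24: leading byte 0xC9 = 11001001 → 2-byte char #9 = C9 9D.
Offset 26: leading byte 0xE4 = 11100100 → 3-byte char #10 = E4 B9 B9.
Leading byte 0xE4 = 11100100 matches 1110xxxx → 3-byte sequence.
Byte 1: 0xE4 = 11100100, payload 0100 (4 bits).
Byte 2: 0xB9 = 10111001 (10xxxxxx ✓), payload 111001.
Byte 3: 0xB9 = 10111001 (10xxxxxx ✓), payload 111001.
Concatenate: 0100111001111001 = 0x4E79 (16 bits → U+4E79).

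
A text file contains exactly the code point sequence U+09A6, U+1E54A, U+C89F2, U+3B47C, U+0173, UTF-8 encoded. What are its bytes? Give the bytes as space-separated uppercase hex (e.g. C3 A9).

U+09A6: 3-byte form → E0 A6 A6.
U+1E54A: 4-byte form → F0 9E 95 8A.
U+C89F2: 4-byte form → F3 88 A7 B2.
U+3B47C: 4-byte form → F0 BB 91 BC.
U+0173: 2-byte form → C5 B3.
Concatenated (17 bytes): E0 A6 A6 F0 9E 95 8A F3 88 A7 B2 F0 BB 91 BC C5 B3.

E0 A6 A6 F0 9E 95 8A F3 88 A7 B2 F0 BB 91 BC C5 B3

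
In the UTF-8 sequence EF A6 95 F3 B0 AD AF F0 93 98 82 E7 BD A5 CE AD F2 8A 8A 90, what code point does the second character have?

Offset 0: leading byte 0xEF = 11101111 → 3-byte char #1 = EF A6 95.
Offset 3: leading byte 0xF3 = 11110011 → 4-byte char #2 = F3 B0 AD AF.
Leading byte 0xF3 = 11110011 matches 11110xxx → 4-byte sequence.
Byte 1: 0xF3 = 11110011, payload 011 (3 bits).
Byte 2: 0xB0 = 10110000 (10xxxxxx ✓), payload 110000.
Byte 3: 0xAD = 10101101 (10xxxxxx ✓), payload 101101.
Byte 4: 0xAF = 10101111 (10xxxxxx ✓), payload 101111.
Concatenate: 011110000101101101111 = 0xF0B6F (21 bits → U+F0B6F).

U+F0B6F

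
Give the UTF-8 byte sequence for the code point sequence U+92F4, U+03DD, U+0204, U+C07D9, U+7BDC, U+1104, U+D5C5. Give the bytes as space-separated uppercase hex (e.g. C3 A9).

E9 8B B4 CF 9D C8 84 F3 80 9F 99 E7 AF 9C E1 84 84 ED 97 85

U+92F4: 3-byte form → E9 8B B4.
U+03DD: 2-byte form → CF 9D.
U+0204: 2-byte form → C8 84.
U+C07D9: 4-byte form → F3 80 9F 99.
U+7BDC: 3-byte form → E7 AF 9C.
U+1104: 3-byte form → E1 84 84.
U+D5C5: 3-byte form → ED 97 85.
Concatenated (20 bytes): E9 8B B4 CF 9D C8 84 F3 80 9F 99 E7 AF 9C E1 84 84 ED 97 85.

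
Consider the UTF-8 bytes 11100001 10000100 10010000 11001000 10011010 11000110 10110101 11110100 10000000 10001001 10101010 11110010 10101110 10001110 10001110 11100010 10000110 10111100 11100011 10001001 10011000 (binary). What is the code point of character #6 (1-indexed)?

Offset 0: leading byte 0xE1 = 11100001 → 3-byte char #1 = E1 84 90.
Offset 3: leading byte 0xC8 = 11001000 → 2-byte char #2 = C8 9A.
Offset 5: leading byte 0xC6 = 11000110 → 2-byte char #3 = C6 B5.
Offset 7: leading byte 0xF4 = 11110100 → 4-byte char #4 = F4 80 89 AA.
Offset 11: leading byte 0xF2 = 11110010 → 4-byte char #5 = F2 AE 8E 8E.
Offset 15: leading byte 0xE2 = 11100010 → 3-byte char #6 = E2 86 BC.
Leading byte 0xE2 = 11100010 matches 1110xxxx → 3-byte sequence.
Byte 1: 0xE2 = 11100010, payload 0010 (4 bits).
Byte 2: 0x86 = 10000110 (10xxxxxx ✓), payload 000110.
Byte 3: 0xBC = 10111100 (10xxxxxx ✓), payload 111100.
Concatenate: 0010000110111100 = 0x21BC (16 bits → U+21BC).

U+21BC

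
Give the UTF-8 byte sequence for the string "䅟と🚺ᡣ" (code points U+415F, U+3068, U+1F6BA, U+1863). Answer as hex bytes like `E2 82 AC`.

U+415F: 3-byte form → E4 85 9F.
U+3068: 3-byte form → E3 81 A8.
U+1F6BA: 4-byte form → F0 9F 9A BA.
U+1863: 3-byte form → E1 A1 A3.
Concatenated (13 bytes): E4 85 9F E3 81 A8 F0 9F 9A BA E1 A1 A3.

E4 85 9F E3 81 A8 F0 9F 9A BA E1 A1 A3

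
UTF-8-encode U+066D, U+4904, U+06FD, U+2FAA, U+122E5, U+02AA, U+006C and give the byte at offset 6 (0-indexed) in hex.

0xBD

U+066D → 2-byte form D9 AD at offsets 0–1.
U+4904 → 3-byte form E4 A4 84 at offsets 2–4.
U+06FD → 2-byte form DB BD at offsets 5–6.
Offset 6 falls in char 3's range; it's byte 2 of DB BD = 0xBD.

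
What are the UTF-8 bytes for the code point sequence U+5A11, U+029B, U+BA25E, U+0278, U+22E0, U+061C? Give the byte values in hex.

E5 A8 91 CA 9B F2 BA 89 9E C9 B8 E2 8B A0 D8 9C

U+5A11: 3-byte form → E5 A8 91.
U+029B: 2-byte form → CA 9B.
U+BA25E: 4-byte form → F2 BA 89 9E.
U+0278: 2-byte form → C9 B8.
U+22E0: 3-byte form → E2 8B A0.
U+061C: 2-byte form → D8 9C.
Concatenated (16 bytes): E5 A8 91 CA 9B F2 BA 89 9E C9 B8 E2 8B A0 D8 9C.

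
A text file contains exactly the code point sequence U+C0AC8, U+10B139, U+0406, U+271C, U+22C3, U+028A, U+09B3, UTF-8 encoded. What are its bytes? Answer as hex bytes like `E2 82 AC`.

U+C0AC8: 4-byte form → F3 80 AB 88.
U+10B139: 4-byte form → F4 8B 84 B9.
U+0406: 2-byte form → D0 86.
U+271C: 3-byte form → E2 9C 9C.
U+22C3: 3-byte form → E2 8B 83.
U+028A: 2-byte form → CA 8A.
U+09B3: 3-byte form → E0 A6 B3.
Concatenated (21 bytes): F3 80 AB 88 F4 8B 84 B9 D0 86 E2 9C 9C E2 8B 83 CA 8A E0 A6 B3.

F3 80 AB 88 F4 8B 84 B9 D0 86 E2 9C 9C E2 8B 83 CA 8A E0 A6 B3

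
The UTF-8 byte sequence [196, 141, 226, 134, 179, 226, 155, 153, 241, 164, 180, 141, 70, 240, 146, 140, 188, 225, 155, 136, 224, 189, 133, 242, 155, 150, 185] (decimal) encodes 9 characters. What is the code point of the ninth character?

Offset 0: leading byte 0xC4 = 11000100 → 2-byte char #1 = C4 8D.
Offset 2: leading byte 0xE2 = 11100010 → 3-byte char #2 = E2 86 B3.
Offset 5: leading byte 0xE2 = 11100010 → 3-byte char #3 = E2 9B 99.
Offset 8: leading byte 0xF1 = 11110001 → 4-byte char #4 = F1 A4 B4 8D.
Offset 12: leading byte 0x46 = 01000110 → 1-byte char #5 = 46.
Offset 13: leading byte 0xF0 = 11110000 → 4-byte char #6 = F0 92 8C BC.
Offset 17: leading byte 0xE1 = 11100001 → 3-byte char #7 = E1 9B 88.
Offset 20: leading byte 0xE0 = 11100000 → 3-byte char #8 = E0 BD 85.
Offset 23: leading byte 0xF2 = 11110010 → 4-byte char #9 = F2 9B 96 B9.
Leading byte 0xF2 = 11110010 matches 11110xxx → 4-byte sequence.
Byte 1: 0xF2 = 11110010, payload 010 (3 bits).
Byte 2: 0x9B = 10011011 (10xxxxxx ✓), payload 011011.
Byte 3: 0x96 = 10010110 (10xxxxxx ✓), payload 010110.
Byte 4: 0xB9 = 10111001 (10xxxxxx ✓), payload 111001.
Concatenate: 010011011010110111001 = 0x9B5B9 (21 bits → U+9B5B9).

U+9B5B9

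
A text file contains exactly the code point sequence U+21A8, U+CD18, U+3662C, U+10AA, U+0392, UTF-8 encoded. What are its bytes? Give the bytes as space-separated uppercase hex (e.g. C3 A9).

E2 86 A8 EC B4 98 F0 B6 98 AC E1 82 AA CE 92

U+21A8: 3-byte form → E2 86 A8.
U+CD18: 3-byte form → EC B4 98.
U+3662C: 4-byte form → F0 B6 98 AC.
U+10AA: 3-byte form → E1 82 AA.
U+0392: 2-byte form → CE 92.
Concatenated (15 bytes): E2 86 A8 EC B4 98 F0 B6 98 AC E1 82 AA CE 92.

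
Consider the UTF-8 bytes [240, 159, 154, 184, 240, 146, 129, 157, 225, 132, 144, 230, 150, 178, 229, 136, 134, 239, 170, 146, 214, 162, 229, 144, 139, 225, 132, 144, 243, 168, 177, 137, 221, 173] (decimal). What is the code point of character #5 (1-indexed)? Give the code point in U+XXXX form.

Offset 0: leading byte 0xF0 = 11110000 → 4-byte char #1 = F0 9F 9A B8.
Offset 4: leading byte 0xF0 = 11110000 → 4-byte char #2 = F0 92 81 9D.
Offset 8: leading byte 0xE1 = 11100001 → 3-byte char #3 = E1 84 90.
Offset 11: leading byte 0xE6 = 11100110 → 3-byte char #4 = E6 96 B2.
Offset 14: leading byte 0xE5 = 11100101 → 3-byte char #5 = E5 88 86.
Leading byte 0xE5 = 11100101 matches 1110xxxx → 3-byte sequence.
Byte 1: 0xE5 = 11100101, payload 0101 (4 bits).
Byte 2: 0x88 = 10001000 (10xxxxxx ✓), payload 001000.
Byte 3: 0x86 = 10000110 (10xxxxxx ✓), payload 000110.
Concatenate: 0101001000000110 = 0x5206 (16 bits → U+5206).

U+5206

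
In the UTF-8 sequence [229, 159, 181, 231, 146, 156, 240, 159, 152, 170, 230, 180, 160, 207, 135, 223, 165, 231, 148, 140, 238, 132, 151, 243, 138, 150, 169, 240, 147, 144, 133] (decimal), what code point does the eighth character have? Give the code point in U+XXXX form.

U+E117

Offset 0: leading byte 0xE5 = 11100101 → 3-byte char #1 = E5 9F B5.
Offset 3: leading byte 0xE7 = 11100111 → 3-byte char #2 = E7 92 9C.
Offset 6: leading byte 0xF0 = 11110000 → 4-byte char #3 = F0 9F 98 AA.
Offset 10: leading byte 0xE6 = 11100110 → 3-byte char #4 = E6 B4 A0.
Offset 13: leading byte 0xCF = 11001111 → 2-byte char #5 = CF 87.
Offset 15: leading byte 0xDF = 11011111 → 2-byte char #6 = DF A5.
Offset 17: leading byte 0xE7 = 11100111 → 3-byte char #7 = E7 94 8C.
Offset 20: leading byte 0xEE = 11101110 → 3-byte char #8 = EE 84 97.
Leading byte 0xEE = 11101110 matches 1110xxxx → 3-byte sequence.
Byte 1: 0xEE = 11101110, payload 1110 (4 bits).
Byte 2: 0x84 = 10000100 (10xxxxxx ✓), payload 000100.
Byte 3: 0x97 = 10010111 (10xxxxxx ✓), payload 010111.
Concatenate: 1110000100010111 = 0xE117 (16 bits → U+E117).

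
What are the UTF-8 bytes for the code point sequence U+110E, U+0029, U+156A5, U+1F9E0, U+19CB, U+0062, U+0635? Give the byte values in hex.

E1 84 8E 29 F0 95 9A A5 F0 9F A7 A0 E1 A7 8B 62 D8 B5

U+110E: 3-byte form → E1 84 8E.
U+0029: 1-byte form → 29.
U+156A5: 4-byte form → F0 95 9A A5.
U+1F9E0: 4-byte form → F0 9F A7 A0.
U+19CB: 3-byte form → E1 A7 8B.
U+0062: 1-byte form → 62.
U+0635: 2-byte form → D8 B5.
Concatenated (18 bytes): E1 84 8E 29 F0 95 9A A5 F0 9F A7 A0 E1 A7 8B 62 D8 B5.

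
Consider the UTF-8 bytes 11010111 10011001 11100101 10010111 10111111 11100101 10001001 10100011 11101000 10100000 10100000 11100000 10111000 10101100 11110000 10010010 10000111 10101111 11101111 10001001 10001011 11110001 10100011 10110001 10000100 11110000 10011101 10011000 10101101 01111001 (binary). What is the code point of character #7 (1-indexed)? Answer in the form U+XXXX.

Offset 0: leading byte 0xD7 = 11010111 → 2-byte char #1 = D7 99.
Offset 2: leading byte 0xE5 = 11100101 → 3-byte char #2 = E5 97 BF.
Offset 5: leading byte 0xE5 = 11100101 → 3-byte char #3 = E5 89 A3.
Offset 8: leading byte 0xE8 = 11101000 → 3-byte char #4 = E8 A0 A0.
Offset 11: leading byte 0xE0 = 11100000 → 3-byte char #5 = E0 B8 AC.
Offset 14: leading byte 0xF0 = 11110000 → 4-byte char #6 = F0 92 87 AF.
Offset 18: leading byte 0xEF = 11101111 → 3-byte char #7 = EF 89 8B.
Leading byte 0xEF = 11101111 matches 1110xxxx → 3-byte sequence.
Byte 1: 0xEF = 11101111, payload 1111 (4 bits).
Byte 2: 0x89 = 10001001 (10xxxxxx ✓), payload 001001.
Byte 3: 0x8B = 10001011 (10xxxxxx ✓), payload 001011.
Concatenate: 1111001001001011 = 0xF24B (16 bits → U+F24B).

U+F24B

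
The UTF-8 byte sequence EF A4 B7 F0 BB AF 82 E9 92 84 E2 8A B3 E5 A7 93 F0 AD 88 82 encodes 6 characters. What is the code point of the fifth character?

Offset 0: leading byte 0xEF = 11101111 → 3-byte char #1 = EF A4 B7.
Offset 3: leading byte 0xF0 = 11110000 → 4-byte char #2 = F0 BB AF 82.
Offset 7: leading byte 0xE9 = 11101001 → 3-byte char #3 = E9 92 84.
Offset 10: leading byte 0xE2 = 11100010 → 3-byte char #4 = E2 8A B3.
Offset 13: leading byte 0xE5 = 11100101 → 3-byte char #5 = E5 A7 93.
Leading byte 0xE5 = 11100101 matches 1110xxxx → 3-byte sequence.
Byte 1: 0xE5 = 11100101, payload 0101 (4 bits).
Byte 2: 0xA7 = 10100111 (10xxxxxx ✓), payload 100111.
Byte 3: 0x93 = 10010011 (10xxxxxx ✓), payload 010011.
Concatenate: 0101100111010011 = 0x59D3 (16 bits → U+59D3).

U+59D3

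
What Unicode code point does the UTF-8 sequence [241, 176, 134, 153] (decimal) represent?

U+70199

Leading byte 0xF1 = 11110001 matches 11110xxx → 4-byte sequence.
Byte 1: 0xF1 = 11110001, payload 001 (3 bits).
Byte 2: 0xB0 = 10110000 (10xxxxxx ✓), payload 110000.
Byte 3: 0x86 = 10000110 (10xxxxxx ✓), payload 000110.
Byte 4: 0x99 = 10011001 (10xxxxxx ✓), payload 011001.
Concatenate: 001110000000110011001 = 0x70199 (21 bits → U+70199).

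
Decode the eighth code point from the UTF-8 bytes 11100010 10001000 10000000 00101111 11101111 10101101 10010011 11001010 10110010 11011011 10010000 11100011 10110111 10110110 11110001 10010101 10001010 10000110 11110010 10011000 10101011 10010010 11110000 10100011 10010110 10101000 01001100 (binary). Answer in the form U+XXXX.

U+98AD2

Offset 0: leading byte 0xE2 = 11100010 → 3-byte char #1 = E2 88 80.
Offset 3: leading byte 0x2F = 00101111 → 1-byte char #2 = 2F.
Offset 4: leading byte 0xEF = 11101111 → 3-byte char #3 = EF AD 93.
Offset 7: leading byte 0xCA = 11001010 → 2-byte char #4 = CA B2.
Offset 9: leading byte 0xDB = 11011011 → 2-byte char #5 = DB 90.
Offset 11: leading byte 0xE3 = 11100011 → 3-byte char #6 = E3 B7 B6.
Offset 14: leading byte 0xF1 = 11110001 → 4-byte char #7 = F1 95 8A 86.
Offset 18: leading byte 0xF2 = 11110010 → 4-byte char #8 = F2 98 AB 92.
Leading byte 0xF2 = 11110010 matches 11110xxx → 4-byte sequence.
Byte 1: 0xF2 = 11110010, payload 010 (3 bits).
Byte 2: 0x98 = 10011000 (10xxxxxx ✓), payload 011000.
Byte 3: 0xAB = 10101011 (10xxxxxx ✓), payload 101011.
Byte 4: 0x92 = 10010010 (10xxxxxx ✓), payload 010010.
Concatenate: 010011000101011010010 = 0x98AD2 (21 bits → U+98AD2).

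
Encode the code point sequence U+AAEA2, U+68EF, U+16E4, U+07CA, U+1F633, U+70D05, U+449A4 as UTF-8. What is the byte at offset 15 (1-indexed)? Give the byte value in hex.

0x98

1-indexed offset 15 is 0-indexed offset 14.
U+AAEA2 → 4-byte form F2 AA BA A2 at offsets 0–3.
U+68EF → 3-byte form E6 A3 AF at offsets 4–6.
U+16E4 → 3-byte form E1 9B A4 at offsets 7–9.
U+07CA → 2-byte form DF 8A at offsets 10–11.
U+1F633 → 4-byte form F0 9F 98 B3 at offsets 12–15.
Offset 14 falls in char 5's range; it's byte 3 of F0 9F 98 B3 = 0x98.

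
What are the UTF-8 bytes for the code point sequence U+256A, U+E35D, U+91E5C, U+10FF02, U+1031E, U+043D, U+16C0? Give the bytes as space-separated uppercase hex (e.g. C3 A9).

E2 95 AA EE 8D 9D F2 91 B9 9C F4 8F BC 82 F0 90 8C 9E D0 BD E1 9B 80

U+256A: 3-byte form → E2 95 AA.
U+E35D: 3-byte form → EE 8D 9D.
U+91E5C: 4-byte form → F2 91 B9 9C.
U+10FF02: 4-byte form → F4 8F BC 82.
U+1031E: 4-byte form → F0 90 8C 9E.
U+043D: 2-byte form → D0 BD.
U+16C0: 3-byte form → E1 9B 80.
Concatenated (23 bytes): E2 95 AA EE 8D 9D F2 91 B9 9C F4 8F BC 82 F0 90 8C 9E D0 BD E1 9B 80.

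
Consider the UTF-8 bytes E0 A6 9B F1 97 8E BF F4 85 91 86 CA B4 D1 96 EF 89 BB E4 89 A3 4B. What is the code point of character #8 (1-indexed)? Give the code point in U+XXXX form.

U+004B

Offset 0: leading byte 0xE0 = 11100000 → 3-byte char #1 = E0 A6 9B.
Offset 3: leading byte 0xF1 = 11110001 → 4-byte char #2 = F1 97 8E BF.
Offset 7: leading byte 0xF4 = 11110100 → 4-byte char #3 = F4 85 91 86.
Offset 11: leading byte 0xCA = 11001010 → 2-byte char #4 = CA B4.
Offset 13: leading byte 0xD1 = 11010001 → 2-byte char #5 = D1 96.
Offset 15: leading byte 0xEF = 11101111 → 3-byte char #6 = EF 89 BB.
Offset 18: leading byte 0xE4 = 11100100 → 3-byte char #7 = E4 89 A3.
Offset 21: leading byte 0x4B = 01001011 → 1-byte char #8 = 4B.
Leading byte 0x4B = 01001011 matches 0xxxxxxx → 1-byte sequence.
Byte 1: 0x4B = 01001011, payload 1001011 (7 bits).
Concatenate: 1001011 = 0x4B (7 bits → U+004B).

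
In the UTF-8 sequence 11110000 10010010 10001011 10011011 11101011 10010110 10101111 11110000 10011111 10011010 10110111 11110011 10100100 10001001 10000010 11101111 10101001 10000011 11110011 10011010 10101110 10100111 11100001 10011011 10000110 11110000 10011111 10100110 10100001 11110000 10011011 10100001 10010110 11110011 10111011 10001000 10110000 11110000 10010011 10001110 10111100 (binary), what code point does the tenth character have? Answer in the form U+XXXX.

Offset 0: leading byte 0xF0 = 11110000 → 4-byte char #1 = F0 92 8B 9B.
Offset 4: leading byte 0xEB = 11101011 → 3-byte char #2 = EB 96 AF.
Offset 7: leading byte 0xF0 = 11110000 → 4-byte char #3 = F0 9F 9A B7.
Offset 11: leading byte 0xF3 = 11110011 → 4-byte char #4 = F3 A4 89 82.
Offset 15: leading byte 0xEF = 11101111 → 3-byte char #5 = EF A9 83.
Offset 18: leading byte 0xF3 = 11110011 → 4-byte char #6 = F3 9A AE A7.
Offset 22: leading byte 0xE1 = 11100001 → 3-byte char #7 = E1 9B 86.
Offset 25: leading byte 0xF0 = 11110000 → 4-byte char #8 = F0 9F A6 A1.
Offset 29: leading byte 0xF0 = 11110000 → 4-byte char #9 = F0 9B A1 96.
Offset 33: leading byte 0xF3 = 11110011 → 4-byte char #10 = F3 BB 88 B0.
Leading byte 0xF3 = 11110011 matches 11110xxx → 4-byte sequence.
Byte 1: 0xF3 = 11110011, payload 011 (3 bits).
Byte 2: 0xBB = 10111011 (10xxxxxx ✓), payload 111011.
Byte 3: 0x88 = 10001000 (10xxxxxx ✓), payload 001000.
Byte 4: 0xB0 = 10110000 (10xxxxxx ✓), payload 110000.
Concatenate: 011111011001000110000 = 0xFB230 (21 bits → U+FB230).

U+FB230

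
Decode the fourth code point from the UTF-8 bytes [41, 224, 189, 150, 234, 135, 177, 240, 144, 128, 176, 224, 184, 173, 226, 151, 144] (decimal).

U+10030

Offset 0: leading byte 0x29 = 00101001 → 1-byte char #1 = 29.
Offset 1: leading byte 0xE0 = 11100000 → 3-byte char #2 = E0 BD 96.
Offset 4: leading byte 0xEA = 11101010 → 3-byte char #3 = EA 87 B1.
Offset 7: leading byte 0xF0 = 11110000 → 4-byte char #4 = F0 90 80 B0.
Leading byte 0xF0 = 11110000 matches 11110xxx → 4-byte sequence.
Byte 1: 0xF0 = 11110000, payload 000 (3 bits).
Byte 2: 0x90 = 10010000 (10xxxxxx ✓), payload 010000.
Byte 3: 0x80 = 10000000 (10xxxxxx ✓), payload 000000.
Byte 4: 0xB0 = 10110000 (10xxxxxx ✓), payload 110000.
Concatenate: 000010000000000110000 = 0x10030 (21 bits → U+10030).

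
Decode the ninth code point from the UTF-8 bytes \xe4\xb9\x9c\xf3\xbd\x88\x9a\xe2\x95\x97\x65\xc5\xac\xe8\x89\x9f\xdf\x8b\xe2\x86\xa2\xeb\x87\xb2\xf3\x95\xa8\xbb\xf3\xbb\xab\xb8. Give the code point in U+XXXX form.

U+B1F2

Offset 0: leading byte 0xE4 = 11100100 → 3-byte char #1 = E4 B9 9C.
Offset 3: leading byte 0xF3 = 11110011 → 4-byte char #2 = F3 BD 88 9A.
Offset 7: leading byte 0xE2 = 11100010 → 3-byte char #3 = E2 95 97.
Offset 10: leading byte 0x65 = 01100101 → 1-byte char #4 = 65.
Offset 11: leading byte 0xC5 = 11000101 → 2-byte char #5 = C5 AC.
Offset 13: leading byte 0xE8 = 11101000 → 3-byte char #6 = E8 89 9F.
Offset 16: leading byte 0xDF = 11011111 → 2-byte char #7 = DF 8B.
Offset 18: leading byte 0xE2 = 11100010 → 3-byte char #8 = E2 86 A2.
Offset 21: leading byte 0xEB = 11101011 → 3-byte char #9 = EB 87 B2.
Leading byte 0xEB = 11101011 matches 1110xxxx → 3-byte sequence.
Byte 1: 0xEB = 11101011, payload 1011 (4 bits).
Byte 2: 0x87 = 10000111 (10xxxxxx ✓), payload 000111.
Byte 3: 0xB2 = 10110010 (10xxxxxx ✓), payload 110010.
Concatenate: 1011000111110010 = 0xB1F2 (16 bits → U+B1F2).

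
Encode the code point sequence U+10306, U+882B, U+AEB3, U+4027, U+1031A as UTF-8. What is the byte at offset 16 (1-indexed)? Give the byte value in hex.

0x8C

1-indexed offset 16 is 0-indexed offset 15.
U+10306 → 4-byte form F0 90 8C 86 at offsets 0–3.
U+882B → 3-byte form E8 A0 AB at offsets 4–6.
U+AEB3 → 3-byte form EA BA B3 at offsets 7–9.
U+4027 → 3-byte form E4 80 A7 at offsets 10–12.
U+1031A → 4-byte form F0 90 8C 9A at offsets 13–16.
Offset 15 falls in char 5's range; it's byte 3 of F0 90 8C 9A = 0x8C.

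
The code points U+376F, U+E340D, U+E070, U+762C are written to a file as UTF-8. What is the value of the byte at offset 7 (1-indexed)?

1-indexed offset 7 is 0-indexed offset 6.
U+376F → 3-byte form E3 9D AF at offsets 0–2.
U+E340D → 4-byte form F3 A3 90 8D at offsets 3–6.
Offset 6 falls in char 2's range; it's byte 4 of F3 A3 90 8D = 0x8D.

0x8D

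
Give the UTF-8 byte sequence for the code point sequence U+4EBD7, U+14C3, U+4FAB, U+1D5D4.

U+4EBD7: 4-byte form → F1 8E AF 97.
U+14C3: 3-byte form → E1 93 83.
U+4FAB: 3-byte form → E4 BE AB.
U+1D5D4: 4-byte form → F0 9D 97 94.
Concatenated (14 bytes): F1 8E AF 97 E1 93 83 E4 BE AB F0 9D 97 94.

F1 8E AF 97 E1 93 83 E4 BE AB F0 9D 97 94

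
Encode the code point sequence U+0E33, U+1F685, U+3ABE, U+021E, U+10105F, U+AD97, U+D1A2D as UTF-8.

E0 B8 B3 F0 9F 9A 85 E3 AA BE C8 9E F4 81 81 9F EA B6 97 F3 91 A8 AD

U+0E33: 3-byte form → E0 B8 B3.
U+1F685: 4-byte form → F0 9F 9A 85.
U+3ABE: 3-byte form → E3 AA BE.
U+021E: 2-byte form → C8 9E.
U+10105F: 4-byte form → F4 81 81 9F.
U+AD97: 3-byte form → EA B6 97.
U+D1A2D: 4-byte form → F3 91 A8 AD.
Concatenated (23 bytes): E0 B8 B3 F0 9F 9A 85 E3 AA BE C8 9E F4 81 81 9F EA B6 97 F3 91 A8 AD.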